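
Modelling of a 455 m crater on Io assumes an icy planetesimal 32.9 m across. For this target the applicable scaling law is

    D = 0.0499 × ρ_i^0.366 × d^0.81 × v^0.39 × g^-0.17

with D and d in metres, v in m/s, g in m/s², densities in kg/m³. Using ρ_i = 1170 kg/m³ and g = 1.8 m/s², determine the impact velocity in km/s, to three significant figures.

Rearranging for v: v = [D / (0.0499 · 1170^0.366 · 32.9^0.81 · 1.8^-0.17)]^(1/0.39).
1170^0.366 = 13.27
32.9^0.81 = 16.94
1.8^-0.17 = 0.9049
Denominator = 0.0499 × 13.27 × 16.94 × 0.9049 = 10.15
D / 10.15 = 455 / 10.15 = 44.83
v = 44.83^(1/0.39) = 44.83^2.5641 = 17171 m/s

v ≈ 17.2 km/s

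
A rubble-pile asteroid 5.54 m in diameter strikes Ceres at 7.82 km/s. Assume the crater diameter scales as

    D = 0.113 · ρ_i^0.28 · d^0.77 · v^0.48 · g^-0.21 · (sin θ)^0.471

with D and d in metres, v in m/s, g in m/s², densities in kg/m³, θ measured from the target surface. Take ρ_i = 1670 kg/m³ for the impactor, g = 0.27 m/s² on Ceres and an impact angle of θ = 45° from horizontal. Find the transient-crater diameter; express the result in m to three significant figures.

D ≈ 279 m

In SI units: v = 7820 m/s.
ρ_i^0.28 = 1670^0.28 = 7.987
d^0.77 = 5.54^0.77 = 3.737
v^0.48 = 7820^0.48 = 73.92
g^-0.21 = 0.27^-0.21 = 1.316
(sin 45°)^0.471 = 0.7071^0.471 = 0.8494
D = 0.113 × 7.987 × 3.737 × 73.92 × 1.316 × 0.8494 = 278.7 m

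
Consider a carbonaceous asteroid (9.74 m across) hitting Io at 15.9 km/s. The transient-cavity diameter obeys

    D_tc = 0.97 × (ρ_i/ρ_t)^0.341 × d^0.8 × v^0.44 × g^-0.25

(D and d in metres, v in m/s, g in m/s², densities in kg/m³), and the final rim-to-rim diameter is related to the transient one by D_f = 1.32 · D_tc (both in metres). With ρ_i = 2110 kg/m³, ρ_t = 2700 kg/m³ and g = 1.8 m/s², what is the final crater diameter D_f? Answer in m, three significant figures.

D_f ≈ 443 m

v = 15900 m/s.
(ρ_i/ρ_t)^0.341 = (2110/2700)^0.341 = 0.9194
d^0.8 = 9.74^0.8 = 6.178
v^0.44 = 15900^0.44 = 70.57
g^-0.25 = 1.8^-0.25 = 0.8633
D_tc = 0.97 × 0.9194 × 6.178 × 70.57 × 0.8633 = 335.7 m
D_f = 1.32 × 335.7 = 443.1 m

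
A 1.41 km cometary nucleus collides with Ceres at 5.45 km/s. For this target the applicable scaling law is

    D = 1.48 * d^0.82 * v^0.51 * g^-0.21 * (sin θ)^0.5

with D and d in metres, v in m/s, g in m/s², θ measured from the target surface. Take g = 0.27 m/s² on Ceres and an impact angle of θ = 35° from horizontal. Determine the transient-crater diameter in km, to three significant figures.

In SI units: d = 1410 m, v = 5450 m/s.
d^0.82 = 1410^0.82 = 382.3
v^0.51 = 5450^0.51 = 80.46
g^-0.21 = 0.27^-0.21 = 1.316
(sin 35°)^0.5 = 0.5736^0.5 = 0.7574
D = 1.48 × 382.3 × 80.46 × 1.316 × 0.7574 = 45376 m
   = 45.38 km

D ≈ 45.4 km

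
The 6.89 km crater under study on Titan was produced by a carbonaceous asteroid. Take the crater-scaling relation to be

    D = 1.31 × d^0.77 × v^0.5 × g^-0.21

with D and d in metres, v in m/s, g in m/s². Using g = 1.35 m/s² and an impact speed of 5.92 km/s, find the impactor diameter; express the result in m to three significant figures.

d ≈ 262 m

Rearranging for d: d = [D / (1.31 · 5920^0.5 · 1.35^-0.21)]^(1/0.77).
D = 6890 m.
5920^0.5 = 76.94
1.35^-0.21 = 0.9389
Denominator = 1.31 × 76.94 × 0.9389 = 94.63
D / 94.63 = 6890 / 94.63 = 72.81
d = 72.81^(1/0.77) = 72.81^1.2987 = 262.1 m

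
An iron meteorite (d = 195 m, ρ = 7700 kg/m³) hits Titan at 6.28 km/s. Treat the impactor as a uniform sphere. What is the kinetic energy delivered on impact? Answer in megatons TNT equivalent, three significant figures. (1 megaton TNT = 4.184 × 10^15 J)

E ≈ 141 Mt TNT

v = 6280 m/s.
Mass m = (π/6) ρ d³ = (π/6) × 7700 × (195)³ = 2.989 × 10^10 kg
E = ½ m v² = 0.5 × 2.989 × 10^10 × (6280)² = 5.894 × 10^17 J
   = 5.894 × 10^17 / 4.184×10^15 = 140.9 Mt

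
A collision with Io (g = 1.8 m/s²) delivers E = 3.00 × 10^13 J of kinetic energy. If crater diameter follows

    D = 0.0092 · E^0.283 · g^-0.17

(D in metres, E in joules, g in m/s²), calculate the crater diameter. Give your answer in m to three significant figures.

D ≈ 54.3 m

E^0.283 = (3.00 × 10^13)^0.283 = 6.517 × 10^3
g^-0.17 = 1.8^-0.17 = 0.9049
D = 0.0092 × 6.517 × 10^3 × 0.9049 = 54.25 m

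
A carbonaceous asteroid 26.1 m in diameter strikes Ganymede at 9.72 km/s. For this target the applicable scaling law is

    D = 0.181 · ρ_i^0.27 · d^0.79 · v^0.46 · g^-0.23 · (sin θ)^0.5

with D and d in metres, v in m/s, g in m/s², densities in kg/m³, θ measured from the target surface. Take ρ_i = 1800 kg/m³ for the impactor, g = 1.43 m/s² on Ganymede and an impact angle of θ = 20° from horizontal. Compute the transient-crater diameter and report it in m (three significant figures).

In SI units: v = 9720 m/s.
ρ_i^0.27 = 1800^0.27 = 7.567
d^0.79 = 26.1^0.79 = 13.16
v^0.46 = 9720^0.46 = 68.29
g^-0.23 = 1.43^-0.23 = 0.9210
(sin 20°)^0.5 = 0.3420^0.5 = 0.5848
D = 0.181 × 7.567 × 13.16 × 68.29 × 0.9210 × 0.5848 = 663.0 m

D ≈ 663 m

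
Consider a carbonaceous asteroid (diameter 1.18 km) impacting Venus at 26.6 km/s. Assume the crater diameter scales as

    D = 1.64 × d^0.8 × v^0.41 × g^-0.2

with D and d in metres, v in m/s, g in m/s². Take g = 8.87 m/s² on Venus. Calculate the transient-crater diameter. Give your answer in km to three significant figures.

D ≈ 19.8 km

In SI units: d = 1180 m, v = 26600 m/s.
d^0.8 = 1180^0.8 = 286.8
v^0.41 = 26600^0.41 = 65.19
g^-0.2 = 8.87^-0.2 = 0.6463
D = 1.64 × 286.8 × 65.19 × 0.6463 = 19817 m
   = 19.82 km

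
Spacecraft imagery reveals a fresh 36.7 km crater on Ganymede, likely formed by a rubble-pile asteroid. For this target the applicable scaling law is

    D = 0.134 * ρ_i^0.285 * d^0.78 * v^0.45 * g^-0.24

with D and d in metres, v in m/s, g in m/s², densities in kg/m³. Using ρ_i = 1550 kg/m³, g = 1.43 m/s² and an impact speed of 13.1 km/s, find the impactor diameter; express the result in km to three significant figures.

Rearranging for d: d = [D / (0.134 · 1550^0.285 · 13100^0.45 · 1.43^-0.24)]^(1/0.78).
D = 36700 m.
1550^0.285 = 8.114
13100^0.45 = 71.25
1.43^-0.24 = 0.9177
Denominator = 0.134 × 8.114 × 71.25 × 0.9177 = 71.09
D / 71.09 = 36700 / 71.09 = 516.2
d = 516.2^(1/0.78) = 516.2^1.2821 = 3007 m

d ≈ 3.01 km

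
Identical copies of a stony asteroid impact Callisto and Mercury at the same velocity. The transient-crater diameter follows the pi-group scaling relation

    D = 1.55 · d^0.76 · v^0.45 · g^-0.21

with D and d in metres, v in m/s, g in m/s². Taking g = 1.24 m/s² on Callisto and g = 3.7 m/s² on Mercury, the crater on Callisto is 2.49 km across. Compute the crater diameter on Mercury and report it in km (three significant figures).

D ≈ 1.98 km

All impactor-dependent factors cancel in the ratio, leaving D_Mercury/D_Callisto = (g_Mercury/g_Callisto)^-0.21.
(3.7/1.24)^-0.21 = 2.984^-0.21 = 0.7949
D_Mercury = 0.7949 × 2.49 km = 1.98 km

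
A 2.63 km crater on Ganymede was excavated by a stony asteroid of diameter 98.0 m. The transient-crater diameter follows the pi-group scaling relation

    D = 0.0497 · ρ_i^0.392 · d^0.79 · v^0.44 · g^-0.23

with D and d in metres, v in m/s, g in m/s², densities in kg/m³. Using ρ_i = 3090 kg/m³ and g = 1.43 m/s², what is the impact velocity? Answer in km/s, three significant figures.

Rearranging for v: v = [D / (0.0497 · 3090^0.392 · 98^0.79 · 1.43^-0.23)]^(1/0.44).
D = 2630 m.
3090^0.392 = 23.34
98^0.79 = 37.42
1.43^-0.23 = 0.9210
Denominator = 0.0497 × 23.34 × 37.42 × 0.9210 = 39.98
D / 39.98 = 2630 / 39.98 = 65.78
v = 65.78^(1/0.44) = 65.78^2.2727 = 13551 m/s

v ≈ 13.6 km/s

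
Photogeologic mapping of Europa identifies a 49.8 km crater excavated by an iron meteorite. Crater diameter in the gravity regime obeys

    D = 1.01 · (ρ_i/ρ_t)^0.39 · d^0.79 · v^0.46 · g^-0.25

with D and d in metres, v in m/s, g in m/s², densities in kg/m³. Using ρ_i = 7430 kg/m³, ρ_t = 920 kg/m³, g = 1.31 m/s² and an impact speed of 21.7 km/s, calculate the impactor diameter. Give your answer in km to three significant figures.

d ≈ 1.01 km

Rearranging for d: d = [D / (1.01 · (7430/920)^0.39 · 21700^0.46 · 1.31^-0.25)]^(1/0.79).
D = 49800 m.
(7430/920)^0.39 = 2.258
21700^0.46 = 98.80
1.31^-0.25 = 0.9347
Denominator = 1.01 × 2.258 × 98.80 × 0.9347 = 210.6
D / 210.6 = 49800 / 210.6 = 236.5
d = 236.5^(1/0.79) = 236.5^1.2658 = 1011 m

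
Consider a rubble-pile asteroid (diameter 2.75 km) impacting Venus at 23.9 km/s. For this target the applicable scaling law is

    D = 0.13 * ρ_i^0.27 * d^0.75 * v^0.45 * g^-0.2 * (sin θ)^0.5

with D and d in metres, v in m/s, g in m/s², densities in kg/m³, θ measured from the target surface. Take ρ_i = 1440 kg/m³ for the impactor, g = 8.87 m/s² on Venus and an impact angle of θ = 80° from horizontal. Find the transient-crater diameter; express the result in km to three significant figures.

D ≈ 21.1 km

In SI units: d = 2750 m, v = 23900 m/s.
ρ_i^0.27 = 1440^0.27 = 7.125
d^0.75 = 2750^0.75 = 379.8
v^0.45 = 23900^0.45 = 93.39
g^-0.2 = 8.87^-0.2 = 0.6463
(sin 80°)^0.5 = 0.9848^0.5 = 0.9924
D = 0.13 × 7.125 × 379.8 × 93.39 × 0.6463 × 0.9924 = 21072 m
   = 21.07 km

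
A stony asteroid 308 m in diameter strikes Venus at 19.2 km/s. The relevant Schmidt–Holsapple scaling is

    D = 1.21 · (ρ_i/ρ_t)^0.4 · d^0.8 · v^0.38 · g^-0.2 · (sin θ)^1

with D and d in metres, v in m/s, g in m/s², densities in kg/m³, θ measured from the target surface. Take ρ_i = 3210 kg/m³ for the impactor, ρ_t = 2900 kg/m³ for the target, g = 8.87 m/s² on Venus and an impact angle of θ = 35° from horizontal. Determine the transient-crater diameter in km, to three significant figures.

D ≈ 1.94 km

In SI units: v = 19200 m/s.
(ρ_i/ρ_t)^0.4 = (3210/2900)^0.4 = 1.041
d^0.8 = 308^0.8 = 97.91
v^0.38 = 19200^0.38 = 42.43
g^-0.2 = 8.87^-0.2 = 0.6463
(sin 35°)^1 = 0.5736^1 = 0.5736
D = 1.21 × 1.041 × 97.91 × 42.43 × 0.6463 × 0.5736 = 1940 m
   = 1.940 km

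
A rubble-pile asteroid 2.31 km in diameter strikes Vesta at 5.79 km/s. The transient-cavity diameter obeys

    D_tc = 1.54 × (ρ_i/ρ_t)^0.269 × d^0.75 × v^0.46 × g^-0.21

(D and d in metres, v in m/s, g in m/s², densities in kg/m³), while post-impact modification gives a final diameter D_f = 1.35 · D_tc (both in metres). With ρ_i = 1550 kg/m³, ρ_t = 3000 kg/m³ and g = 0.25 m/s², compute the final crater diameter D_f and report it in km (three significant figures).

D_f ≈ 41.8 km

In SI: d = 2310 m, v = 5790 m/s.
(ρ_i/ρ_t)^0.269 = (1550/3000)^0.269 = 0.8372
d^0.75 = 2310^0.75 = 333.2
v^0.46 = 5790^0.46 = 53.81
g^-0.21 = 0.25^-0.21 = 1.338
D_tc = 1.54 × 0.8372 × 333.2 × 53.81 × 1.338 = 30930 m
D_f = 1.35 × 30930 = 41756 m
     = 41.76 km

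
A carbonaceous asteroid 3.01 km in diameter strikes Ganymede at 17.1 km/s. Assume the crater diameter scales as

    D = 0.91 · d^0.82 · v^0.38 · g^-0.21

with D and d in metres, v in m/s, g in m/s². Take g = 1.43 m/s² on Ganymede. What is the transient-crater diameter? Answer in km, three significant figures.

In SI units: d = 3010 m, v = 17100 m/s.
d^0.82 = 3010^0.82 = 711.9
v^0.38 = 17100^0.38 = 40.60
g^-0.21 = 1.43^-0.21 = 0.9276
D = 0.91 × 711.9 × 40.60 × 0.9276 = 24398 m
   = 24.40 km

D ≈ 24.4 km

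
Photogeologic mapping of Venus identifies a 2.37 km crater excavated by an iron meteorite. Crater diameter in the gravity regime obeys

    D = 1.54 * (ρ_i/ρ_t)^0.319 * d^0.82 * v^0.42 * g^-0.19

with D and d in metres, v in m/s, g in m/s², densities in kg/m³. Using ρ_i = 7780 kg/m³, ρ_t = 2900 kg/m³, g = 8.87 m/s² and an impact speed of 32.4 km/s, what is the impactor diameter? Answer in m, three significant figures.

d ≈ 42.6 m

Rearranging for d: d = [D / (1.54 · (7780/2900)^0.319 · 32400^0.42 · 8.87^-0.19)]^(1/0.82).
D = 2370 m.
(7780/2900)^0.319 = 1.370
32400^0.42 = 78.42
8.87^-0.19 = 0.6605
Denominator = 1.54 × 1.370 × 78.42 × 0.6605 = 109.3
D / 109.3 = 2370 / 109.3 = 21.68
d = 21.68^(1/0.82) = 21.68^1.2195 = 42.59 m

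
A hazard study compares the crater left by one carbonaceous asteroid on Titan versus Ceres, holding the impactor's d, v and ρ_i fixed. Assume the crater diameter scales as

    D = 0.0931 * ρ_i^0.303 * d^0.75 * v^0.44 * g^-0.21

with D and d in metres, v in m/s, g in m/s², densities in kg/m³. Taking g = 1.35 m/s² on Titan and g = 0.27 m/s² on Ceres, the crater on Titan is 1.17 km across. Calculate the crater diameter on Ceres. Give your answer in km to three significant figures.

All impactor-dependent factors cancel in the ratio, leaving D_Ceres/D_Titan = (g_Ceres/g_Titan)^-0.21.
(0.27/1.35)^-0.21 = 0.2000^-0.21 = 1.402
D_Ceres = 1.402 × 1.17 km = 1.64 km

D ≈ 1.64 km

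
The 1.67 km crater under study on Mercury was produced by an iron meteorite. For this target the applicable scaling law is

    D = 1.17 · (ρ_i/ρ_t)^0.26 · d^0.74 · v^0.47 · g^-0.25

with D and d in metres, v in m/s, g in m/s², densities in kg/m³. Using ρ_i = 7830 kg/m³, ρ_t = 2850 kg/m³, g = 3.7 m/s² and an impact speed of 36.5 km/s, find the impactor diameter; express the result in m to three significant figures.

d ≈ 25.3 m

Rearranging for d: d = [D / (1.17 · (7830/2850)^0.26 · 36500^0.47 · 3.7^-0.25)]^(1/0.74).
D = 1670 m.
(7830/2850)^0.26 = 1.301
36500^0.47 = 139.4
3.7^-0.25 = 0.7210
Denominator = 1.17 × 1.301 × 139.4 × 0.7210 = 153.0
D / 153.0 = 1670 / 153.0 = 10.92
d = 10.92^(1/0.74) = 10.92^1.3514 = 25.30 m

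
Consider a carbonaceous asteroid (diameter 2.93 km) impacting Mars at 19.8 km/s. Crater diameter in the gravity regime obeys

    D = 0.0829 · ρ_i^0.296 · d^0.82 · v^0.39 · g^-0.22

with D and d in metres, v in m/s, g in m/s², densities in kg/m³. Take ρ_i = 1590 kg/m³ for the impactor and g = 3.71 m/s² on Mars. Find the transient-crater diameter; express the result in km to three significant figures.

In SI units: d = 2930 m, v = 19800 m/s.
ρ_i^0.296 = 1590^0.296 = 8.864
d^0.82 = 2930^0.82 = 696.4
v^0.39 = 19800^0.39 = 47.39
g^-0.22 = 3.71^-0.22 = 0.7494
D = 0.0829 × 8.864 × 696.4 × 47.39 × 0.7494 = 18174 m
   = 18.17 km

D ≈ 18.2 km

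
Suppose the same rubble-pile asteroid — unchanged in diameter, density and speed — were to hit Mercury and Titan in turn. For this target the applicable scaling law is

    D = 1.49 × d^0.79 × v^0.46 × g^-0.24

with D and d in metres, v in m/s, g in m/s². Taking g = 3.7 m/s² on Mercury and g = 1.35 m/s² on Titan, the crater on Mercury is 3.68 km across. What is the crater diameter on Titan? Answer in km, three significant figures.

All impactor-dependent factors cancel in the ratio, leaving D_Titan/D_Mercury = (g_Titan/g_Mercury)^-0.24.
(1.35/3.7)^-0.24 = 0.3649^-0.24 = 1.274
D_Titan = 1.274 × 3.68 km = 4.69 km

D ≈ 4.69 km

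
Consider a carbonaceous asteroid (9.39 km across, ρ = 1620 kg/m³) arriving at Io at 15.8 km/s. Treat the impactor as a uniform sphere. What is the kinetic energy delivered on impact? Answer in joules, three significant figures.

d = 9390 m; v = 15800 m/s.
Mass m = (π/6) ρ d³ = (π/6) × 1620 × (9390)³ = 7.023 × 10^14 kg
E = ½ m v² = 0.5 × 7.023 × 10^14 × (15800)² = 8.766 × 10^22 J

E ≈ 8.77 × 10^22 J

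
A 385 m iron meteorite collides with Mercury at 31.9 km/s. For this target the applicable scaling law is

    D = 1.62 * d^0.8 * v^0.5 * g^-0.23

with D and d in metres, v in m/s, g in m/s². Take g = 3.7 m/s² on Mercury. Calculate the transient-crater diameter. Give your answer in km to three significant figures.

In SI units: v = 31900 m/s.
d^0.8 = 385^0.8 = 117.0
v^0.5 = 31900^0.5 = 178.6
g^-0.23 = 3.7^-0.23 = 0.7401
D = 1.62 × 117.0 × 178.6 × 0.7401 = 25054 m
   = 25.05 km

D ≈ 25.1 km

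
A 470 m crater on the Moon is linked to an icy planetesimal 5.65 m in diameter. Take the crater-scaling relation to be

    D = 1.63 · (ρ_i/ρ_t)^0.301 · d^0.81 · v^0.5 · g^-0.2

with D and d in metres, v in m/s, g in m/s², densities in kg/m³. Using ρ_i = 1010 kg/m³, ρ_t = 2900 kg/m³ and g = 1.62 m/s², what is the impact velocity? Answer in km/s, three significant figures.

v ≈ 11.5 km/s

Rearranging for v: v = [D / (1.63 · (1010/2900)^0.301 · 5.65^0.81 · 1.62^-0.2)]^(1/0.5).
(1010/2900)^0.301 = 0.7280
5.65^0.81 = 4.066
1.62^-0.2 = 0.9080
Denominator = 1.63 × 0.7280 × 4.066 × 0.9080 = 4.381
D / 4.381 = 470 / 4.381 = 107.3
v = 107.3^(1/0.5) = 107.3^2 = 11513 m/s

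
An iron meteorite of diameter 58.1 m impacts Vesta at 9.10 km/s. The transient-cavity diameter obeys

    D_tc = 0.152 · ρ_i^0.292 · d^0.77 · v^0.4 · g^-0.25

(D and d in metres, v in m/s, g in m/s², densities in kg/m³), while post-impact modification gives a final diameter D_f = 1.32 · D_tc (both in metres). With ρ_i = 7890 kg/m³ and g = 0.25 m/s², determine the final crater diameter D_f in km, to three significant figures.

v = 9100 m/s.
ρ_i^0.292 = 7890^0.292 = 13.74
d^0.77 = 58.1^0.77 = 22.83
v^0.4 = 9100^0.4 = 38.34
g^-0.25 = 0.25^-0.25 = 1.414
D_tc = 0.152 × 13.74 × 22.83 × 38.34 × 1.414 = 2585 m
D_f = 1.32 × 2585 = 3412 m
     = 3.412 km

D_f ≈ 3.41 km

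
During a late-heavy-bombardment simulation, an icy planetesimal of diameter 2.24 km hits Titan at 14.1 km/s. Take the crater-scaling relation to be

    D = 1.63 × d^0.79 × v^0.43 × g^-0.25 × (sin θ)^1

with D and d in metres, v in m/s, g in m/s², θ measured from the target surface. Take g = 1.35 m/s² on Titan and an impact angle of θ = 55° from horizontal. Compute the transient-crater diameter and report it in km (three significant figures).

D ≈ 33.4 km

In SI units: d = 2240 m, v = 14100 m/s.
d^0.79 = 2240^0.79 = 443.3
v^0.43 = 14100^0.43 = 60.84
g^-0.25 = 1.35^-0.25 = 0.9277
(sin 55°)^1 = 0.8192^1 = 0.8192
D = 1.63 × 443.3 × 60.84 × 0.9277 × 0.8192 = 33410 m
   = 33.41 km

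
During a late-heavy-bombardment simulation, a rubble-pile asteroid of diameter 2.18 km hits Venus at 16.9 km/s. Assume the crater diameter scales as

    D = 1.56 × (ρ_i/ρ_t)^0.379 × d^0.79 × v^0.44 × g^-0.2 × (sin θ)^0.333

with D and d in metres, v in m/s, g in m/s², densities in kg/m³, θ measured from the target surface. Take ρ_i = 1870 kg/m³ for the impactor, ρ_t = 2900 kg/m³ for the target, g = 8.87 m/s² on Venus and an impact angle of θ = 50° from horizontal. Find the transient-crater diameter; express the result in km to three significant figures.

In SI units: d = 2180 m, v = 16900 m/s.
(ρ_i/ρ_t)^0.379 = (1870/2900)^0.379 = 0.8468
d^0.79 = 2180^0.79 = 433.9
v^0.44 = 16900^0.44 = 72.49
g^-0.2 = 8.87^-0.2 = 0.6463
(sin 50°)^0.333 = 0.7660^0.333 = 0.9151
D = 1.56 × 0.8468 × 433.9 × 72.49 × 0.6463 × 0.9151 = 24574 m
   = 24.57 km

D ≈ 24.6 km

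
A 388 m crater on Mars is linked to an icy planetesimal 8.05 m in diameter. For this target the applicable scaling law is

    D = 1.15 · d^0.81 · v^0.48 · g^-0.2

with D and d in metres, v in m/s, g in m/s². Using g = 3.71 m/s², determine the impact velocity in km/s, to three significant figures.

Rearranging for v: v = [D / (1.15 · 8.05^0.81 · 3.71^-0.2)]^(1/0.48).
8.05^0.81 = 5.416
3.71^-0.2 = 0.7694
Denominator = 1.15 × 5.416 × 0.7694 = 4.792
D / 4.792 = 388 / 4.792 = 80.97
v = 80.97^(1/0.48) = 80.97^2.0833 = 9454 m/s

v ≈ 9.45 km/s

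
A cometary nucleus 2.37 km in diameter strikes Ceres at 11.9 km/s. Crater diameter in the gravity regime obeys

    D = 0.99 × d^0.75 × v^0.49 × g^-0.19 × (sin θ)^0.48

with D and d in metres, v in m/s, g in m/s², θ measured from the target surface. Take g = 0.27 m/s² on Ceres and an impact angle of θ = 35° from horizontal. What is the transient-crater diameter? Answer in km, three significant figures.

D ≈ 32.8 km

In SI units: d = 2370 m, v = 11900 m/s.
d^0.75 = 2370^0.75 = 339.7
v^0.49 = 11900^0.49 = 99.32
g^-0.19 = 0.27^-0.19 = 1.282
(sin 35°)^0.48 = 0.5736^0.48 = 0.7658
D = 0.99 × 339.7 × 99.32 × 1.282 × 0.7658 = 32792 m
   = 32.79 km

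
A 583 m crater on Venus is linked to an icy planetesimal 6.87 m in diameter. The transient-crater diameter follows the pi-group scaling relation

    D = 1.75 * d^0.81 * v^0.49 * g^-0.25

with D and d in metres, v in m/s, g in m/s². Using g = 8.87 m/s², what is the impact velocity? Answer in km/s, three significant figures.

v ≈ 17.7 km/s

Rearranging for v: v = [D / (1.75 · 6.87^0.81 · 8.87^-0.25)]^(1/0.49).
6.87^0.81 = 4.764
8.87^-0.25 = 0.5795
Denominator = 1.75 × 4.764 × 0.5795 = 4.831
D / 4.831 = 583 / 4.831 = 120.7
v = 120.7^(1/0.49) = 120.7^2.0408 = 17715 m/s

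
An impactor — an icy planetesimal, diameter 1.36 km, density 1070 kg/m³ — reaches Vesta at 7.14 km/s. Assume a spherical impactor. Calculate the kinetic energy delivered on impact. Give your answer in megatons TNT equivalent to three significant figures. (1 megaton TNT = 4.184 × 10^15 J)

d = 1360 m; v = 7140 m/s.
Mass m = (π/6) ρ d³ = (π/6) × 1070 × (1360)³ = 1.409 × 10^12 kg
E = ½ m v² = 0.5 × 1.409 × 10^12 × (7140)² = 3.592 × 10^19 J
   = 3.592 × 10^19 / 4.184×10^15 = 8585 Mt

E ≈ 8590 Mt TNT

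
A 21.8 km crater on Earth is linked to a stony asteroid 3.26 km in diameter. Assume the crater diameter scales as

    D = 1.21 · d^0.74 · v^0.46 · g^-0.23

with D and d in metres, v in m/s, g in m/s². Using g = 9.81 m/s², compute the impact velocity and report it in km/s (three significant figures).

v ≈ 12.5 km/s

Rearranging for v: v = [D / (1.21 · 3260^0.74 · 9.81^-0.23)]^(1/0.46).
D = 21800 m.
3260^0.74 = 397.9
9.81^-0.23 = 0.5914
Denominator = 1.21 × 397.9 × 0.5914 = 284.7
D / 284.7 = 21800 / 284.7 = 76.57
v = 76.57^(1/0.46) = 76.57^2.1739 = 12467 m/s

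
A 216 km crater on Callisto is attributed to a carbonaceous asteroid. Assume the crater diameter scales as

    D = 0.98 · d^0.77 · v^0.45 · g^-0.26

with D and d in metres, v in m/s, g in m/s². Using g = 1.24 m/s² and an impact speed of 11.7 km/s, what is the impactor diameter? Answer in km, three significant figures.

Rearranging for d: d = [D / (0.98 · 11700^0.45 · 1.24^-0.26)]^(1/0.77).
D = 216000 m.
11700^0.45 = 67.71
1.24^-0.26 = 0.9456
Denominator = 0.98 × 67.71 × 0.9456 = 62.75
D / 62.75 = 216000 / 62.75 = 3442
d = 3442^(1/0.77) = 3442^1.2987 = 39197 m

d ≈ 39.2 km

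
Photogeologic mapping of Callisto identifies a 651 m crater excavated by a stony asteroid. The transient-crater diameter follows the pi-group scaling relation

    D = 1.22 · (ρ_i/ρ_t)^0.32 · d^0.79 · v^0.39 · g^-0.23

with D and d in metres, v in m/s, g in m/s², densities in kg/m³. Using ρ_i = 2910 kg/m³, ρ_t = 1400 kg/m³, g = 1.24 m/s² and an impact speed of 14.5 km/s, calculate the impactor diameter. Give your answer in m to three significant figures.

Rearranging for d: d = [D / (1.22 · (2910/1400)^0.32 · 14500^0.39 · 1.24^-0.23)]^(1/0.79).
(2910/1400)^0.32 = 1.264
14500^0.39 = 41.97
1.24^-0.23 = 0.9517
Denominator = 1.22 × 1.264 × 41.97 × 0.9517 = 61.60
D / 61.60 = 651 / 61.60 = 10.57
d = 10.57^(1/0.79) = 10.57^1.2658 = 19.78 m

d ≈ 19.8 m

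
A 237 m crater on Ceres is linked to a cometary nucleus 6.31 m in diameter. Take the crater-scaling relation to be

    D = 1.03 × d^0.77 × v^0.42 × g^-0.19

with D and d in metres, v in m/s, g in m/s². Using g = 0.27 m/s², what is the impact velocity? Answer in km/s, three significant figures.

Rearranging for v: v = [D / (1.03 · 6.31^0.77 · 0.27^-0.19)]^(1/0.42).
6.31^0.77 = 4.131
0.27^-0.19 = 1.282
Denominator = 1.03 × 4.131 × 1.282 = 5.455
D / 5.455 = 237 / 5.455 = 43.45
v = 43.45^(1/0.42) = 43.45^2.381 = 7944 m/s

v ≈ 7.94 km/s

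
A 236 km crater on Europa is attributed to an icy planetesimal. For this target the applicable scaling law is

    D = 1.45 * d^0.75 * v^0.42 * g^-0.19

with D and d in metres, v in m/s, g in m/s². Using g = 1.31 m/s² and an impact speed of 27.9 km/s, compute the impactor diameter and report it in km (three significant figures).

d ≈ 30.8 km

Rearranging for d: d = [D / (1.45 · 27900^0.42 · 1.31^-0.19)]^(1/0.75).
D = 236000 m.
27900^0.42 = 73.65
1.31^-0.19 = 0.9500
Denominator = 1.45 × 73.65 × 0.9500 = 101.5
D / 101.5 = 236000 / 101.5 = 2325
d = 2325^(1/0.75) = 2325^1.3333 = 30793 m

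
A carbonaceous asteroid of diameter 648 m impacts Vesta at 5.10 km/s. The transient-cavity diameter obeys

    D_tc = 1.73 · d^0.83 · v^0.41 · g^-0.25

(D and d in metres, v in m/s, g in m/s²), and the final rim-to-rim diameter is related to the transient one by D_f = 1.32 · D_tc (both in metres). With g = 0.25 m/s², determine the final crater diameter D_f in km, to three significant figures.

v = 5100 m/s.
d^0.83 = 648^0.83 = 215.6
v^0.41 = 5100^0.41 = 33.12
g^-0.25 = 0.25^-0.25 = 1.414
D_tc = 1.73 × 215.6 × 33.12 × 1.414 = 17470 m
D_f = 1.32 × 17470 = 23060 m
     = 23.06 km

D_f ≈ 23.1 km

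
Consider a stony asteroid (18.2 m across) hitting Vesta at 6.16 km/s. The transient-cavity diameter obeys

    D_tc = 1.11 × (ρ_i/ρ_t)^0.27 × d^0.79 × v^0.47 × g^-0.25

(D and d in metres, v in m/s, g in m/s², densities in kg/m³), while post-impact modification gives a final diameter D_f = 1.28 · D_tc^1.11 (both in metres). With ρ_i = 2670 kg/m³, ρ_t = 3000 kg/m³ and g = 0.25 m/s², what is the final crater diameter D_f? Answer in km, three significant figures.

D_f ≈ 2.46 km

v = 6160 m/s.
(ρ_i/ρ_t)^0.27 = (2670/3000)^0.27 = 0.9690
d^0.79 = 18.2^0.79 = 9.896
v^0.47 = 6160^0.47 = 60.41
g^-0.25 = 0.25^-0.25 = 1.414
D_tc = 1.11 × 0.9690 × 9.896 × 60.41 × 1.414 = 909.2 m
D_f = 1.28 × (909.2)^1.11 = 2462 m
     = 2.462 km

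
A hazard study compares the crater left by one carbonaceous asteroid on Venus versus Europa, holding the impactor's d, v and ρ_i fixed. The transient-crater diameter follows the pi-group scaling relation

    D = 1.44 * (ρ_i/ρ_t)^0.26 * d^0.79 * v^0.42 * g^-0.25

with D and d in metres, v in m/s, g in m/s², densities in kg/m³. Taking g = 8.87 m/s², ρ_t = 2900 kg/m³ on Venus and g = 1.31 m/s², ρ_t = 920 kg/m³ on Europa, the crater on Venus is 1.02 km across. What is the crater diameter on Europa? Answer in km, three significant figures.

D ≈ 2.22 km

The impactor-only factors (d, v, ρ_i) cancel in the ratio, leaving D_Europa/D_Venus = (g_Europa/g_Venus)^-0.25 · (ρ_t,Venus/ρ_t,Europa)^0.26.
(1.31/8.87)^-0.25 = 0.1477^-0.25 = 1.613
(2900/920)^0.26 = 3.152^0.26 = 1.348
Ratio = 1.613 × 1.348 = 2.174
D_Europa = 2.174 × 1.02 km = 2.22 km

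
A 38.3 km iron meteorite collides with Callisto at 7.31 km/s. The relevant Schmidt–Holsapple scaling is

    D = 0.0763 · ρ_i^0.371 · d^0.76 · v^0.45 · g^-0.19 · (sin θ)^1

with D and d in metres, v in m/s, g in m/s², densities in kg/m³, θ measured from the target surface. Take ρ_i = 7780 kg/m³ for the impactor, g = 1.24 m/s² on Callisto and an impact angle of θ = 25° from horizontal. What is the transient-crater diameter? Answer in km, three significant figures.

In SI units: d = 38300 m, v = 7310 m/s.
ρ_i^0.371 = 7780^0.371 = 27.77
d^0.76 = 38300^0.76 = 3043
v^0.45 = 7310^0.45 = 54.80
g^-0.19 = 1.24^-0.19 = 0.9600
(sin 25°)^1 = 0.4226^1 = 0.4226
D = 0.0763 × 27.77 × 3043 × 54.80 × 0.9600 × 0.4226 = 1.433 × 10^5 m
   = 143.3 km

D ≈ 143 km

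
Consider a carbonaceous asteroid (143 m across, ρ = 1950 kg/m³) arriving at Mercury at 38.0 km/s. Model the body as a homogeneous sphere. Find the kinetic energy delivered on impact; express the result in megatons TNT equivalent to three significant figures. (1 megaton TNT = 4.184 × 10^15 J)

E ≈ 515 Mt TNT

v = 38000 m/s.
Mass m = (π/6) ρ d³ = (π/6) × 1950 × (143)³ = 2.986 × 10^9 kg
E = ½ m v² = 0.5 × 2.986 × 10^9 × (38000)² = 2.156 × 10^18 J
   = 2.156 × 10^18 / 4.184×10^15 = 515.3 Mt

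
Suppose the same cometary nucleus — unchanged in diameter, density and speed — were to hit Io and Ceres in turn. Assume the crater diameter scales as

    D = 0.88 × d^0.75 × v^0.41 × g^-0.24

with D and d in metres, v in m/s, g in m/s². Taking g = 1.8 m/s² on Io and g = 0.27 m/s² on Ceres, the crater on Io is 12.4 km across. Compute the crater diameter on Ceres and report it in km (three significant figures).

All impactor-dependent factors cancel in the ratio, leaving D_Ceres/D_Io = (g_Ceres/g_Io)^-0.24.
(0.27/1.8)^-0.24 = 0.1500^-0.24 = 1.577
D_Ceres = 1.577 × 12.4 km = 19.6 km

D ≈ 19.6 km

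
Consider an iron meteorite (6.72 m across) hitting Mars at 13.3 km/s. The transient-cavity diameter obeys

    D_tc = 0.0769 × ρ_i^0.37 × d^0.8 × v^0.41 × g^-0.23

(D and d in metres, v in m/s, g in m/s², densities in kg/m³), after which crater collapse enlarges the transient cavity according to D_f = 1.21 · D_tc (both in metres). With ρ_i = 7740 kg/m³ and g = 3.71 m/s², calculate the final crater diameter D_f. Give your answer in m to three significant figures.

v = 13300 m/s.
ρ_i^0.37 = 7740^0.37 = 27.47
d^0.8 = 6.72^0.8 = 4.591
v^0.41 = 13300^0.41 = 49.07
g^-0.23 = 3.71^-0.23 = 0.7397
D_tc = 0.0769 × 27.47 × 4.591 × 49.07 × 0.7397 = 352.0 m
D_f = 1.21 × 352.0 = 425.9 m

D_f ≈ 426 m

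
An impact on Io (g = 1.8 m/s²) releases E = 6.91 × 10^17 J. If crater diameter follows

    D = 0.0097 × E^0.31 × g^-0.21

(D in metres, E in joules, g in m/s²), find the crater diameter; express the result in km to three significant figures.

E^0.31 = (6.91 × 10^17)^0.31 = 3.390 × 10^5
g^-0.21 = 1.8^-0.21 = 0.8839
D = 0.0097 × 3.390 × 10^5 × 0.8839 = 2907 m
   = 2.907 km

D ≈ 2.91 km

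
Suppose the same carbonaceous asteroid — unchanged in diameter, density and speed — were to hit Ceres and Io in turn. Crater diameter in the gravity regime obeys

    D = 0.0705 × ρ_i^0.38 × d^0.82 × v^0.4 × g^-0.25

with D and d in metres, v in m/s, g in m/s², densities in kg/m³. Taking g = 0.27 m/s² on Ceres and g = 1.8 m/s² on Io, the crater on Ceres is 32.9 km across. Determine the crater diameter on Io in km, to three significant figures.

D ≈ 20.5 km

All impactor-dependent factors cancel in the ratio, leaving D_Io/D_Ceres = (g_Io/g_Ceres)^-0.25.
(1.8/0.27)^-0.25 = 6.667^-0.25 = 0.6223
D_Io = 0.6223 × 32.9 km = 20.5 km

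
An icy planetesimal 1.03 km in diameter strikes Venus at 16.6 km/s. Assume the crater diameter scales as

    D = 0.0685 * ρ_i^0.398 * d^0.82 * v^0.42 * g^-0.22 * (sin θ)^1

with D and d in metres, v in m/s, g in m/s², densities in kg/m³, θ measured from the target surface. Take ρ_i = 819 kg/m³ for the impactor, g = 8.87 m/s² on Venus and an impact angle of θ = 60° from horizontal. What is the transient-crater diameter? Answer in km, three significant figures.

D ≈ 9.27 km

In SI units: d = 1030 m, v = 16600 m/s.
ρ_i^0.398 = 819^0.398 = 14.44
d^0.82 = 1030^0.82 = 295.5
v^0.42 = 16600^0.42 = 59.22
g^-0.22 = 8.87^-0.22 = 0.6187
(sin 60°)^1 = 0.8660^1 = 0.8660
D = 0.0685 × 14.44 × 295.5 × 59.22 × 0.6187 × 0.8660 = 9274 m
   = 9.274 km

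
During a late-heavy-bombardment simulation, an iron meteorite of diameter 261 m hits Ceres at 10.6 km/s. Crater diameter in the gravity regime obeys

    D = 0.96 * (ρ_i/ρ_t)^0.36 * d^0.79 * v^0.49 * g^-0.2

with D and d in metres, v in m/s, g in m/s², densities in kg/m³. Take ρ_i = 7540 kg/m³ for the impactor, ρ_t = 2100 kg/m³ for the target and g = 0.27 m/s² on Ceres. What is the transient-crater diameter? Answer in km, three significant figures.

In SI units: v = 10600 m/s.
(ρ_i/ρ_t)^0.36 = (7540/2100)^0.36 = 1.584
d^0.79 = 261^0.79 = 81.12
v^0.49 = 10600^0.49 = 93.84
g^-0.2 = 0.27^-0.2 = 1.299
D = 0.96 × 1.584 × 81.12 × 93.84 × 1.299 = 15037 m
   = 15.04 km

D ≈ 15.0 km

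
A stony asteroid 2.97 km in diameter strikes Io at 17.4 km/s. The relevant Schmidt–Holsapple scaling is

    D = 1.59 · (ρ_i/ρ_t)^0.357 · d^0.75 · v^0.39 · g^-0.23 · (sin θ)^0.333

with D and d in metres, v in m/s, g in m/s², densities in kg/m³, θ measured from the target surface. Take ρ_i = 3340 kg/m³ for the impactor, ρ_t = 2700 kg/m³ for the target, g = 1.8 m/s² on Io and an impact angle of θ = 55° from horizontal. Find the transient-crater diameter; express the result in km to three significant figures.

In SI units: d = 2970 m, v = 17400 m/s.
(ρ_i/ρ_t)^0.357 = (3340/2700)^0.357 = 1.079
d^0.75 = 2970^0.75 = 402.3
v^0.39 = 17400^0.39 = 45.06
g^-0.23 = 1.8^-0.23 = 0.8735
(sin 55°)^0.333 = 0.8192^0.333 = 0.9357
D = 1.59 × 1.079 × 402.3 × 45.06 × 0.8735 × 0.9357 = 25419 m
   = 25.42 km

D ≈ 25.4 km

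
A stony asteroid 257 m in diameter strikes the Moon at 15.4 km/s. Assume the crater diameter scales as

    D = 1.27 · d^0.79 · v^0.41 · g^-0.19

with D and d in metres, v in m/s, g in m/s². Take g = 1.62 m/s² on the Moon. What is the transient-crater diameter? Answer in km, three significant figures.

D ≈ 4.84 km

In SI units: v = 15400 m/s.
d^0.79 = 257^0.79 = 80.14
v^0.41 = 15400^0.41 = 52.11
g^-0.19 = 1.62^-0.19 = 0.9124
D = 1.27 × 80.14 × 52.11 × 0.9124 = 4839 m
   = 4.839 km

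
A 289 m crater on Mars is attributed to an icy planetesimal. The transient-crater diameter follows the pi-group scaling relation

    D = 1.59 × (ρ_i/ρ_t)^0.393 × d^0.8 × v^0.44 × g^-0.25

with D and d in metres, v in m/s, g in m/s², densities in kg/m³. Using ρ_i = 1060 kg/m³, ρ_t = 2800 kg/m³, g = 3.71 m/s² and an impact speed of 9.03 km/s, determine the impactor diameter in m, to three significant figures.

d ≈ 10.8 m

Rearranging for d: d = [D / (1.59 · (1060/2800)^0.393 · 9030^0.44 · 3.71^-0.25)]^(1/0.8).
(1060/2800)^0.393 = 0.6827
9030^0.44 = 55.02
3.71^-0.25 = 0.7205
Denominator = 1.59 × 0.6827 × 55.02 × 0.7205 = 43.03
D / 43.03 = 289 / 43.03 = 6.716
d = 6.716^(1/0.8) = 6.716^1.25 = 10.81 m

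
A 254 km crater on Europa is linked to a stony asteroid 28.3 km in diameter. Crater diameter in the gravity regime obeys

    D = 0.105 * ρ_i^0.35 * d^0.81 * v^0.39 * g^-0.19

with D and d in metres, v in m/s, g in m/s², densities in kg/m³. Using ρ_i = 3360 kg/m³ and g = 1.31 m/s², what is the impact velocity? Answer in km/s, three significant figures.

Rearranging for v: v = [D / (0.105 · 3360^0.35 · 28300^0.81 · 1.31^-0.19)]^(1/0.39).
D = 254000 m.
3360^0.35 = 17.15
28300^0.81 = 4036
1.31^-0.19 = 0.9500
Denominator = 0.105 × 17.15 × 4036 × 0.9500 = 6904
D / 6904 = 254000 / 6904 = 36.79
v = 36.79^(1/0.39) = 36.79^2.5641 = 10344 m/s

v ≈ 10.3 km/s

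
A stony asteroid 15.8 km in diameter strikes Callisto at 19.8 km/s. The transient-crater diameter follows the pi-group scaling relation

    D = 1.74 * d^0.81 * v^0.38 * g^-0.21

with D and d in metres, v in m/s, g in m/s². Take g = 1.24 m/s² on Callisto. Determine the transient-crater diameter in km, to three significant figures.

D ≈ 180 km

In SI units: d = 15800 m, v = 19800 m/s.
d^0.81 = 15800^0.81 = 2517
v^0.38 = 19800^0.38 = 42.93
g^-0.21 = 1.24^-0.21 = 0.9558
D = 1.74 × 2517 × 42.93 × 0.9558 = 1.797 × 10^5 m
   = 179.7 km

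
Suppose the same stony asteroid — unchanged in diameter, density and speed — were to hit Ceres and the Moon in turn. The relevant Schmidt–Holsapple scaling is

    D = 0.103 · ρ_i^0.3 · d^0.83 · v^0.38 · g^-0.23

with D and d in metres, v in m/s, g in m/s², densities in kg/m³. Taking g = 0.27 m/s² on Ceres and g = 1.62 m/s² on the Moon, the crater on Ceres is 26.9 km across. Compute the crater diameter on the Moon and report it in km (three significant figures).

D ≈ 17.8 km

All impactor-dependent factors cancel in the ratio, leaving D_Moon/D_Ceres = (g_Moon/g_Ceres)^-0.23.
(1.62/0.27)^-0.23 = 6.000^-0.23 = 0.6623
D_Moon = 0.6623 × 26.9 km = 17.8 km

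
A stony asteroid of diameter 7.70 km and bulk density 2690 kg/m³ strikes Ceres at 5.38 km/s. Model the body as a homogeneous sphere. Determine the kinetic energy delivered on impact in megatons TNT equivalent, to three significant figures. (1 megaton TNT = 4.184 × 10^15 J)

E ≈ 2.22 × 10^6 Mt TNT

d = 7700 m; v = 5380 m/s.
Mass m = (π/6) ρ d³ = (π/6) × 2690 × (7700)³ = 6.430 × 10^14 kg
E = ½ m v² = 0.5 × 6.430 × 10^14 × (5380)² = 9.306 × 10^21 J
   = 9.306 × 10^21 / 4.184×10^15 = 2.224 × 10^6 Mt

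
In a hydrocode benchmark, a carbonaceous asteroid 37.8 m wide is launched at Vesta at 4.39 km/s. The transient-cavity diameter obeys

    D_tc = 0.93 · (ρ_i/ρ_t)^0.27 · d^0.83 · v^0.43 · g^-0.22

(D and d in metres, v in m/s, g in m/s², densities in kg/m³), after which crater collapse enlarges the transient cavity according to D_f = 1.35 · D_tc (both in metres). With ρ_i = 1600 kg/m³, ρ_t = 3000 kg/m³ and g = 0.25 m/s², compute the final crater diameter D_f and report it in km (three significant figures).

D_f ≈ 1.08 km

v = 4390 m/s.
(ρ_i/ρ_t)^0.27 = (1600/3000)^0.27 = 0.8439
d^0.83 = 37.8^0.83 = 20.39
v^0.43 = 4390^0.43 = 36.83
g^-0.22 = 0.25^-0.22 = 1.357
D_tc = 0.93 × 0.8439 × 20.39 × 36.83 × 1.357 = 799.8 m
D_f = 1.35 × 799.8 = 1080 m
     = 1.080 km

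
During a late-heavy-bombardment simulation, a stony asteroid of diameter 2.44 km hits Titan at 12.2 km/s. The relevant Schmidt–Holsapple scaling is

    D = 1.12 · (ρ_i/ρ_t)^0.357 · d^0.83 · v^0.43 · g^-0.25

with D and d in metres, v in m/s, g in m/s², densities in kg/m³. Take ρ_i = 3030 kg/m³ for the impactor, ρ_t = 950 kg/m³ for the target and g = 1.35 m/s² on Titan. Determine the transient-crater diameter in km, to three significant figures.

D ≈ 58.2 km

In SI units: d = 2440 m, v = 12200 m/s.
(ρ_i/ρ_t)^0.357 = (3030/950)^0.357 = 1.513
d^0.83 = 2440^0.83 = 647.9
v^0.43 = 12200^0.43 = 57.17
g^-0.25 = 1.35^-0.25 = 0.9277
D = 1.12 × 1.513 × 647.9 × 57.17 × 0.9277 = 58229 m
   = 58.23 km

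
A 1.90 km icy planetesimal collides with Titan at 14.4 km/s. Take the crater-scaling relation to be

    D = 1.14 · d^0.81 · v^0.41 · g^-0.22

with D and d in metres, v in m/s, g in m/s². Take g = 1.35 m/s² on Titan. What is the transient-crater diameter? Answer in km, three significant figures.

D ≈ 24.5 km

In SI units: d = 1900 m, v = 14400 m/s.
d^0.81 = 1900^0.81 = 452.7
v^0.41 = 14400^0.41 = 50.69
g^-0.22 = 1.35^-0.22 = 0.9361
D = 1.14 × 452.7 × 50.69 × 0.9361 = 24488 m
   = 24.49 km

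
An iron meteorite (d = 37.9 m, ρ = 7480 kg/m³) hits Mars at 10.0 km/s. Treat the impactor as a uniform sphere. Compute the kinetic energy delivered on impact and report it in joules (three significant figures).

v = 10000 m/s.
Mass m = (π/6) ρ d³ = (π/6) × 7480 × (37.9)³ = 2.132 × 10^8 kg
E = ½ m v² = 0.5 × 2.132 × 10^8 × (10000)² = 1.066 × 10^16 J

E ≈ 1.07 × 10^16 J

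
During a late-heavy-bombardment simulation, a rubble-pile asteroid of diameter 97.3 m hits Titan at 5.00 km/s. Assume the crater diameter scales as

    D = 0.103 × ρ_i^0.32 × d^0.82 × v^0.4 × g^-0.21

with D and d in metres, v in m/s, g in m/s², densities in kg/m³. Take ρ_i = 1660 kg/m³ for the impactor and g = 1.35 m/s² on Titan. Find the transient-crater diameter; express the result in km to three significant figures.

D ≈ 1.34 km

In SI units: v = 5000 m/s.
ρ_i^0.32 = 1660^0.32 = 10.73
d^0.82 = 97.3^0.82 = 42.68
v^0.4 = 5000^0.4 = 30.17
g^-0.21 = 1.35^-0.21 = 0.9389
D = 0.103 × 10.73 × 42.68 × 30.17 × 0.9389 = 1336 m
   = 1.336 km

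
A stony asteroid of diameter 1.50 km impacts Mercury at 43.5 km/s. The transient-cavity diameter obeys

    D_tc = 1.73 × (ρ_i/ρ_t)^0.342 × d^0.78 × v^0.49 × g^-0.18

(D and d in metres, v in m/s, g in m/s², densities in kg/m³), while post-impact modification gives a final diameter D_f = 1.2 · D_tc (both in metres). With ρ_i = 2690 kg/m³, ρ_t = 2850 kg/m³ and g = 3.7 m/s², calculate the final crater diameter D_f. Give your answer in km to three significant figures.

D_f ≈ 90.5 km

In SI: d = 1500 m, v = 43500 m/s.
(ρ_i/ρ_t)^0.342 = (2690/2850)^0.342 = 0.9804
d^0.78 = 1500^0.78 = 300.2
v^0.49 = 43500^0.49 = 187.4
g^-0.18 = 3.7^-0.18 = 0.7902
D_tc = 1.73 × 0.9804 × 300.2 × 187.4 × 0.7902 = 75400 m
D_f = 1.2 × 75400 = 90480 m
     = 90.48 km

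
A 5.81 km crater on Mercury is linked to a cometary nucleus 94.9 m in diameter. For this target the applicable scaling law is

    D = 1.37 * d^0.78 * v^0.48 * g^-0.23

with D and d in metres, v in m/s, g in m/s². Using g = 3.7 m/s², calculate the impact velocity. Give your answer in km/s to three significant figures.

v ≈ 41.3 km/s

Rearranging for v: v = [D / (1.37 · 94.9^0.78 · 3.7^-0.23)]^(1/0.48).
D = 5810 m.
94.9^0.78 = 34.86
3.7^-0.23 = 0.7401
Denominator = 1.37 × 34.86 × 0.7401 = 35.35
D / 35.35 = 5810 / 35.35 = 164.4
v = 164.4^(1/0.48) = 164.4^2.0833 = 41342 m/s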